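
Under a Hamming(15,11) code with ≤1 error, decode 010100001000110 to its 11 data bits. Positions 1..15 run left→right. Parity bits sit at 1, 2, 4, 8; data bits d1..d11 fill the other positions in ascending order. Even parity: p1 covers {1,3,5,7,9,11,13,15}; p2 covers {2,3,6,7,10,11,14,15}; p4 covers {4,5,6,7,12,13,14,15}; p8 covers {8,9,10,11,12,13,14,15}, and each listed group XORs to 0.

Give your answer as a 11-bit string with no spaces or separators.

00001001110

s1 (pos 1,3,5,7,9,11,13,15): 0⊕0⊕0⊕0⊕1⊕0⊕1⊕0 = 0
s2 (pos 2,3,6,7,10,11,14,15): 1⊕0⊕0⊕0⊕0⊕0⊕1⊕0 = 0
s4 (pos 4,5,6,7,12,13,14,15): 1⊕0⊕0⊕0⊕0⊕1⊕1⊕0 = 1
s8 (pos 8,9,10,11,12,13,14,15): 0⊕1⊕0⊕0⊕0⊕1⊕1⊕0 = 1
Syndrome s8…s1 = 1100 → error at position 12.
Flip position 12: 010100001000110 → 010100001001110
Read data bits from positions 3,5,6,7,9,10,11,12,13,14,15: 00001001110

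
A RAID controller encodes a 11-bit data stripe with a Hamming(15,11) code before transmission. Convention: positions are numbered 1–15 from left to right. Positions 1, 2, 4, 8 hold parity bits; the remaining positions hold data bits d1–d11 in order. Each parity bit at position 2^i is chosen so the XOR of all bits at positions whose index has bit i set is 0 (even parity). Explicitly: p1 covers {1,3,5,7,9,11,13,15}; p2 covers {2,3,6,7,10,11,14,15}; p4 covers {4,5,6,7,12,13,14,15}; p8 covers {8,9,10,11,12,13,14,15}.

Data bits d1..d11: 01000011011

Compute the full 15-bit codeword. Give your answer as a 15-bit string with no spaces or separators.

Place data at non-parity positions: p1 p2 0 p4 1 0 0 p8 0 0 1 1 0 1 1
p1 (pos 1,3,5,7,9,11,13,15): XOR of data positions = 0⊕1⊕0⊕0⊕1⊕0⊕1 = 1
p2 (pos 2,3,6,7,10,11,14,15): XOR of data positions = 0⊕0⊕0⊕0⊕1⊕1⊕1 = 1
p4 (pos 4,5,6,7,12,13,14,15): XOR of data positions = 1⊕0⊕0⊕1⊕0⊕1⊕1 = 0
p8 (pos 8,9,10,11,12,13,14,15): XOR of data positions = 0⊕0⊕1⊕1⊕0⊕1⊕1 = 0
Codeword: 110010000011011

110010000011011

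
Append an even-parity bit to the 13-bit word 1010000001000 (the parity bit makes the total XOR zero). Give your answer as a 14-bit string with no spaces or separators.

XOR of the 13 data bits: 1⊕0⊕1⊕0⊕0⊕0⊕0⊕0⊕0⊕1⊕0⊕0⊕0 = 1
Parity bit = 1 (so all 14 bits XOR to 0).

10100000010001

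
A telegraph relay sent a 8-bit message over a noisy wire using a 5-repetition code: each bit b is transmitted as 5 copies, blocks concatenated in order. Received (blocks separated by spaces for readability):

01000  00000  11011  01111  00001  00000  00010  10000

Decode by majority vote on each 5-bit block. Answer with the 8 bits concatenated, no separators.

Block 1 (01000): 1 one → 0
Block 2 (00000): 0 ones → 0
Block 3 (11011): 4 ones → 1
Block 4 (01111): 4 ones → 1
Block 5 (00001): 1 one → 0
Block 6 (00000): 0 ones → 0
Block 7 (00010): 1 one → 0
Block 8 (10000): 1 one → 0

00110000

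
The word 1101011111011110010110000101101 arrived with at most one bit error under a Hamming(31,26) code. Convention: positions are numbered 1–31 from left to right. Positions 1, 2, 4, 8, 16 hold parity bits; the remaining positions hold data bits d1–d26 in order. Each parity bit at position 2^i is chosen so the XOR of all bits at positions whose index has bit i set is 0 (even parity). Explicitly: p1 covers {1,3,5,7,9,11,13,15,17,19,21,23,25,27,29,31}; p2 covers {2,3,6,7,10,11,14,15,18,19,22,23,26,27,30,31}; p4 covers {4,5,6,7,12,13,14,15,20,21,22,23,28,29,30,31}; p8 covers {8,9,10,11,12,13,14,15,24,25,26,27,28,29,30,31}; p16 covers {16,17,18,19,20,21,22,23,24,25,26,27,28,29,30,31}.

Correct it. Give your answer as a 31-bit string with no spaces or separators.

s1 (pos 1,3,5,7,9,11,13,15,17,19,21,23,25,27,29,31): 1⊕0⊕0⊕1⊕1⊕0⊕1⊕1⊕0⊕0⊕1⊕0⊕0⊕0⊕1⊕1 = 0
s2 (pos 2,3,6,7,10,11,14,15,18,19,22,23,26,27,30,31): 1⊕0⊕1⊕1⊕1⊕0⊕1⊕1⊕1⊕0⊕0⊕0⊕1⊕0⊕0⊕1 = 1
s4 (pos 4,5,6,7,12,13,14,15,20,21,22,23,28,29,30,31): 1⊕0⊕1⊕1⊕1⊕1⊕1⊕1⊕1⊕1⊕0⊕0⊕1⊕1⊕0⊕1 = 0
s8 (pos 8,9,10,11,12,13,14,15,24,25,26,27,28,29,30,31): 1⊕1⊕1⊕0⊕1⊕1⊕1⊕1⊕0⊕0⊕1⊕0⊕1⊕1⊕0⊕1 = 1
s16 (pos 16,17,18,19,20,21,22,23,24,25,26,27,28,29,30,31): 0⊕0⊕1⊕0⊕1⊕1⊕0⊕0⊕0⊕0⊕1⊕0⊕1⊕1⊕0⊕1 = 1
Syndrome s16…s1 = 11010 → error at position 26.
Flip position 26: 1101011111011110010110000101101 → 1101011111011110010110000001101

1101011111011110010110000001101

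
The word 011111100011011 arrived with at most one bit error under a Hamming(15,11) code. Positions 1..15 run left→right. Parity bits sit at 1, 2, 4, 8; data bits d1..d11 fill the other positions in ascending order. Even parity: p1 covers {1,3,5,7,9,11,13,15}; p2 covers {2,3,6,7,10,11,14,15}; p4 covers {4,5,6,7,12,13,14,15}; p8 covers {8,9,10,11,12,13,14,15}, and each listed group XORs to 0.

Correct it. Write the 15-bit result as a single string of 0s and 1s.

011111000011011

s1 (pos 1,3,5,7,9,11,13,15): 0⊕1⊕1⊕1⊕0⊕1⊕0⊕1 = 1
s2 (pos 2,3,6,7,10,11,14,15): 1⊕1⊕1⊕1⊕0⊕1⊕1⊕1 = 1
s4 (pos 4,5,6,7,12,13,14,15): 1⊕1⊕1⊕1⊕1⊕0⊕1⊕1 = 1
s8 (pos 8,9,10,11,12,13,14,15): 0⊕0⊕0⊕1⊕1⊕0⊕1⊕1 = 0
Syndrome s8…s1 = 0111 → error at position 7.
Flip position 7: 011111100011011 → 011111000011011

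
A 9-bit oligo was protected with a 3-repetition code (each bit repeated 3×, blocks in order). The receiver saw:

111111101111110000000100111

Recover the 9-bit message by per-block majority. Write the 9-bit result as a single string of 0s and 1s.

111110001

Block 1 (111): 3 ones → 1
Block 2 (111): 3 ones → 1
Block 3 (101): 2 ones → 1
Block 4 (111): 3 ones → 1
Block 5 (110): 2 ones → 1
Block 6 (000): 0 ones → 0
Block 7 (000): 0 ones → 0
Block 8 (100): 1 one → 0
Block 9 (111): 3 ones → 1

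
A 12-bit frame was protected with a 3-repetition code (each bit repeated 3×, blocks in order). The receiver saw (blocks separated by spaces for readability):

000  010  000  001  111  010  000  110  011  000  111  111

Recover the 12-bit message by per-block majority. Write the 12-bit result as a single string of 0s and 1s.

Block 1 (000): 0 ones → 0
Block 2 (010): 1 one → 0
Block 3 (000): 0 ones → 0
Block 4 (001): 1 one → 0
Block 5 (111): 3 ones → 1
Block 6 (010): 1 one → 0
Block 7 (000): 0 ones → 0
Block 8 (110): 2 ones → 1
Block 9 (011): 2 ones → 1
Block 10 (000): 0 ones → 0
Block 11 (111): 3 ones → 1
Block 12 (111): 3 ones → 1

000010011011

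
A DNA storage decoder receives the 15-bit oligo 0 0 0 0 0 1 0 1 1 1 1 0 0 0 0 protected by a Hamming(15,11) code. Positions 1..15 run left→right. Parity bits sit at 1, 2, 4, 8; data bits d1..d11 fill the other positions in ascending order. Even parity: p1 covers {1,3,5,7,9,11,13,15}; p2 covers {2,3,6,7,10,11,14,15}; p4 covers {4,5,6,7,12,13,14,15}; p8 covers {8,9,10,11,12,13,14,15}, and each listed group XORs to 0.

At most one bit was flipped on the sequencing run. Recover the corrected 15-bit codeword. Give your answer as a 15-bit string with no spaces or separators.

s1 (pos 1,3,5,7,9,11,13,15): 0⊕0⊕0⊕0⊕1⊕1⊕0⊕0 = 0
s2 (pos 2,3,6,7,10,11,14,15): 0⊕0⊕1⊕0⊕1⊕1⊕0⊕0 = 1
s4 (pos 4,5,6,7,12,13,14,15): 0⊕0⊕1⊕0⊕0⊕0⊕0⊕0 = 1
s8 (pos 8,9,10,11,12,13,14,15): 1⊕1⊕1⊕1⊕0⊕0⊕0⊕0 = 0
Syndrome s8…s1 = 0110 → error at position 6.
Flip position 6: 000001011110000 → 000000011110000

000000011110000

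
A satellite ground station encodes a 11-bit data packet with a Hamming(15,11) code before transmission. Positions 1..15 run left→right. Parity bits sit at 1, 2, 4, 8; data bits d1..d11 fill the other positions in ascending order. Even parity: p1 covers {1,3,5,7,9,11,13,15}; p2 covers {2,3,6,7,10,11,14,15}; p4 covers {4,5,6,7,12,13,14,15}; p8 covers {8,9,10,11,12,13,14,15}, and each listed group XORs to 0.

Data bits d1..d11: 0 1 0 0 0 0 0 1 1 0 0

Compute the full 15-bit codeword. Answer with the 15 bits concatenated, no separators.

Place data at non-parity positions: p1 p2 0 p4 1 0 0 p8 0 0 0 1 1 0 0
p1 (pos 1,3,5,7,9,11,13,15): XOR of data positions = 0⊕1⊕0⊕0⊕0⊕1⊕0 = 0
p2 (pos 2,3,6,7,10,11,14,15): XOR of data positions = 0⊕0⊕0⊕0⊕0⊕0⊕0 = 0
p4 (pos 4,5,6,7,12,13,14,15): XOR of data positions = 1⊕0⊕0⊕1⊕1⊕0⊕0 = 1
p8 (pos 8,9,10,11,12,13,14,15): XOR of data positions = 0⊕0⊕0⊕1⊕1⊕0⊕0 = 0
Codeword: 000110000001100

000110000001100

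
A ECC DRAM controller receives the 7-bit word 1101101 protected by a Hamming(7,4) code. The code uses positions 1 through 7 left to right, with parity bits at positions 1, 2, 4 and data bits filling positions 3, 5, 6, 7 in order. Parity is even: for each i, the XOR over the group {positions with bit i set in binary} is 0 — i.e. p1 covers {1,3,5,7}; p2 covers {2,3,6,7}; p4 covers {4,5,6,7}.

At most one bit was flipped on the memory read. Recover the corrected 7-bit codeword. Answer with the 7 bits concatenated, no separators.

1101001

s1 (pos 1,3,5,7): 1⊕0⊕1⊕1 = 1
s2 (pos 2,3,6,7): 1⊕0⊕0⊕1 = 0
s4 (pos 4,5,6,7): 1⊕1⊕0⊕1 = 1
Syndrome s4…s1 = 101 → error at position 5.
Flip position 5: 1101101 → 1101001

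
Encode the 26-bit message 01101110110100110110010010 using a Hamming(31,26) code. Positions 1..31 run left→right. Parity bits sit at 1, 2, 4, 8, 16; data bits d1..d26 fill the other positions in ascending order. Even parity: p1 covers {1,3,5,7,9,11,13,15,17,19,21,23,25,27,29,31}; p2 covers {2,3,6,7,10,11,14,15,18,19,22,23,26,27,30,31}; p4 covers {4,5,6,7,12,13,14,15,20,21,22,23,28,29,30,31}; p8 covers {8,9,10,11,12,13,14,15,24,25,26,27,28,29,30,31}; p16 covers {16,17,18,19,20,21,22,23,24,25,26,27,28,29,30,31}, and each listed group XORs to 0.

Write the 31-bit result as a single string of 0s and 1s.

0100110011101101100110110010010

Place data at non-parity positions: p1 p2 0 p4 1 1 0 p8 1 1 1 0 1 1 0 p16 1 0 0 1 1 0 1 1 0 0 1 0 0 1 0
p1 (pos 1,3,5,7,9,11,13,15,17,19,21,23,25,27,29,31): XOR of data positions = 0⊕1⊕0⊕1⊕1⊕1⊕0⊕1⊕0⊕1⊕1⊕0⊕1⊕0⊕0 = 0
p2 (pos 2,3,6,7,10,11,14,15,18,19,22,23,26,27,30,31): XOR of data positions = 0⊕1⊕0⊕1⊕1⊕1⊕0⊕0⊕0⊕0⊕1⊕0⊕1⊕1⊕0 = 1
p4 (pos 4,5,6,7,12,13,14,15,20,21,22,23,28,29,30,31): XOR of data positions = 1⊕1⊕0⊕0⊕1⊕1⊕0⊕1⊕1⊕0⊕1⊕0⊕0⊕1⊕0 = 0
p8 (pos 8,9,10,11,12,13,14,15,24,25,26,27,28,29,30,31): XOR of data positions = 1⊕1⊕1⊕0⊕1⊕1⊕0⊕1⊕0⊕0⊕1⊕0⊕0⊕1⊕0 = 0
p16 (pos 16,17,18,19,20,21,22,23,24,25,26,27,28,29,30,31): XOR of data positions = 1⊕0⊕0⊕1⊕1⊕0⊕1⊕1⊕0⊕0⊕1⊕0⊕0⊕1⊕0 = 1
Codeword: 0100110011101101100110110010010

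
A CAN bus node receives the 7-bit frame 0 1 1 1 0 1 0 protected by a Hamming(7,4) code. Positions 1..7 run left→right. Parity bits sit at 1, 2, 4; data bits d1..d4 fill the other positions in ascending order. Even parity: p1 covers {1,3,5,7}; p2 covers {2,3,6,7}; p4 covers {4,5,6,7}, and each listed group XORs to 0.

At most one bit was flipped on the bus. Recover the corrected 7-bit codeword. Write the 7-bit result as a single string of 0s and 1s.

s1 (pos 1,3,5,7): 0⊕1⊕0⊕0 = 1
s2 (pos 2,3,6,7): 1⊕1⊕1⊕0 = 1
s4 (pos 4,5,6,7): 1⊕0⊕1⊕0 = 0
Syndrome s4…s1 = 011 → error at position 3.
Flip position 3: 0111010 → 0101010

0101010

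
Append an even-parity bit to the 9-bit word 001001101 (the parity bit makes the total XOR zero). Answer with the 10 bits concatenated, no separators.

XOR of the 9 data bits: 0⊕0⊕1⊕0⊕0⊕1⊕1⊕0⊕1 = 0
Parity bit = 0 (so all 10 bits XOR to 0).

0010011010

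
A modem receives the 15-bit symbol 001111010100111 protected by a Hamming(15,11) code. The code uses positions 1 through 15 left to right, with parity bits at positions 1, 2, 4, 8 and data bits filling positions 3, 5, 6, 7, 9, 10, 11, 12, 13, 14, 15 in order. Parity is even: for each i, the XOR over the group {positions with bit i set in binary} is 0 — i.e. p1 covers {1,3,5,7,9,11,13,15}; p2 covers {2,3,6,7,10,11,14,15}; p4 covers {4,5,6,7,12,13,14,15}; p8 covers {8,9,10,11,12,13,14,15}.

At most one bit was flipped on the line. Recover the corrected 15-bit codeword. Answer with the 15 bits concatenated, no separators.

s1 (pos 1,3,5,7,9,11,13,15): 0⊕1⊕1⊕0⊕0⊕0⊕1⊕1 = 0
s2 (pos 2,3,6,7,10,11,14,15): 0⊕1⊕1⊕0⊕1⊕0⊕1⊕1 = 1
s4 (pos 4,5,6,7,12,13,14,15): 1⊕1⊕1⊕0⊕0⊕1⊕1⊕1 = 0
s8 (pos 8,9,10,11,12,13,14,15): 1⊕0⊕1⊕0⊕0⊕1⊕1⊕1 = 1
Syndrome s8…s1 = 1010 → error at position 10.
Flip position 10: 001111010100111 → 001111010000111

001111010000111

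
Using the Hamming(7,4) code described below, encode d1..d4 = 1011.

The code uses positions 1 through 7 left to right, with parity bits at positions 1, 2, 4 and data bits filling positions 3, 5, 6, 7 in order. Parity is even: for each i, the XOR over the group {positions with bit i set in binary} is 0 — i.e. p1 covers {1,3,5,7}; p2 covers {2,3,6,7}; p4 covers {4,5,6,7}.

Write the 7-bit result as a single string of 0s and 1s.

0110011

Place data at non-parity positions: p1 p2 1 p4 0 1 1
p1 (pos 1,3,5,7): XOR of data positions = 1⊕0⊕1 = 0
p2 (pos 2,3,6,7): XOR of data positions = 1⊕1⊕1 = 1
p4 (pos 4,5,6,7): XOR of data positions = 0⊕1⊕1 = 0
Codeword: 0110011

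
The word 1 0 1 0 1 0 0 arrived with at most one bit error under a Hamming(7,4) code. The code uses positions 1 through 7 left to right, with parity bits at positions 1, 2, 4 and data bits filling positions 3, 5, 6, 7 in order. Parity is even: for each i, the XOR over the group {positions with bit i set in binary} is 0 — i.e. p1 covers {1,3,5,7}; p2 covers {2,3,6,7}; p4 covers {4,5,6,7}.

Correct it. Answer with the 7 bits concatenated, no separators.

1010101

s1 (pos 1,3,5,7): 1⊕1⊕1⊕0 = 1
s2 (pos 2,3,6,7): 0⊕1⊕0⊕0 = 1
s4 (pos 4,5,6,7): 0⊕1⊕0⊕0 = 1
Syndrome s4…s1 = 111 → error at position 7.
Flip position 7: 1010100 → 1010101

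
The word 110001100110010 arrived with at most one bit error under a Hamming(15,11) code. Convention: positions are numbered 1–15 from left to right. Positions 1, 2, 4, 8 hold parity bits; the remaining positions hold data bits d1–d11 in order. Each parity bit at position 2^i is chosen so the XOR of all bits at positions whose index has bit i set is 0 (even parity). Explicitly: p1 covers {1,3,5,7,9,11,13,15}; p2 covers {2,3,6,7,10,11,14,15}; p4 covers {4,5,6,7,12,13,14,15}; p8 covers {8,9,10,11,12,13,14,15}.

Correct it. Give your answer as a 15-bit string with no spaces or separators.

s1 (pos 1,3,5,7,9,11,13,15): 1⊕0⊕0⊕1⊕0⊕1⊕0⊕0 = 1
s2 (pos 2,3,6,7,10,11,14,15): 1⊕0⊕1⊕1⊕1⊕1⊕1⊕0 = 0
s4 (pos 4,5,6,7,12,13,14,15): 0⊕0⊕1⊕1⊕0⊕0⊕1⊕0 = 1
s8 (pos 8,9,10,11,12,13,14,15): 0⊕0⊕1⊕1⊕0⊕0⊕1⊕0 = 1
Syndrome s8…s1 = 1101 → error at position 13.
Flip position 13: 110001100110010 → 110001100110110

110001100110110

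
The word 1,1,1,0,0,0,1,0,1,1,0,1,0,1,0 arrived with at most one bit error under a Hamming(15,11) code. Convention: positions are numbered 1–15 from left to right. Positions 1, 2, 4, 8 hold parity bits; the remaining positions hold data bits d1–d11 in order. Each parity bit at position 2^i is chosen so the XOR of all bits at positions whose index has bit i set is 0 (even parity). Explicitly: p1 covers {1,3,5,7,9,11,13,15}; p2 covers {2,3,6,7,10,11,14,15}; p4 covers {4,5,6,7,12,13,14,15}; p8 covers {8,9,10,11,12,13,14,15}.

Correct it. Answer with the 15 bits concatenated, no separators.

111001101101010

s1 (pos 1,3,5,7,9,11,13,15): 1⊕1⊕0⊕1⊕1⊕0⊕0⊕0 = 0
s2 (pos 2,3,6,7,10,11,14,15): 1⊕1⊕0⊕1⊕1⊕0⊕1⊕0 = 1
s4 (pos 4,5,6,7,12,13,14,15): 0⊕0⊕0⊕1⊕1⊕0⊕1⊕0 = 1
s8 (pos 8,9,10,11,12,13,14,15): 0⊕1⊕1⊕0⊕1⊕0⊕1⊕0 = 0
Syndrome s8…s1 = 0110 → error at position 6.
Flip position 6: 111000101101010 → 111001101101010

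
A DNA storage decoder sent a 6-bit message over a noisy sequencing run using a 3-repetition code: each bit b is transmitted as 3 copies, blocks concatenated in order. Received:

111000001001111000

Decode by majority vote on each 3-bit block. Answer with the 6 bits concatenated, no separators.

Block 1 (111): 3 ones → 1
Block 2 (000): 0 ones → 0
Block 3 (001): 1 one → 0
Block 4 (001): 1 one → 0
Block 5 (111): 3 ones → 1
Block 6 (000): 0 ones → 0

100010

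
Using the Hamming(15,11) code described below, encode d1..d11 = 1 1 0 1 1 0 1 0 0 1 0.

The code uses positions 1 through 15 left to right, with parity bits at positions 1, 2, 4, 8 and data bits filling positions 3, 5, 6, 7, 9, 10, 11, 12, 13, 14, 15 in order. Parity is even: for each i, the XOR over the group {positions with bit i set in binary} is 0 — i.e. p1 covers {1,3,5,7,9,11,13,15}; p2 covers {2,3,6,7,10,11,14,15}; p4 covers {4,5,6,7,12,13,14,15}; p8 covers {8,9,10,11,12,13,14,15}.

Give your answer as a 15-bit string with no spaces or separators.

101110111010010

Place data at non-parity positions: p1 p2 1 p4 1 0 1 p8 1 0 1 0 0 1 0
p1 (pos 1,3,5,7,9,11,13,15): XOR of data positions = 1⊕1⊕1⊕1⊕1⊕0⊕0 = 1
p2 (pos 2,3,6,7,10,11,14,15): XOR of data positions = 1⊕0⊕1⊕0⊕1⊕1⊕0 = 0
p4 (pos 4,5,6,7,12,13,14,15): XOR of data positions = 1⊕0⊕1⊕0⊕0⊕1⊕0 = 1
p8 (pos 8,9,10,11,12,13,14,15): XOR of data positions = 1⊕0⊕1⊕0⊕0⊕1⊕0 = 1
Codeword: 101110111010010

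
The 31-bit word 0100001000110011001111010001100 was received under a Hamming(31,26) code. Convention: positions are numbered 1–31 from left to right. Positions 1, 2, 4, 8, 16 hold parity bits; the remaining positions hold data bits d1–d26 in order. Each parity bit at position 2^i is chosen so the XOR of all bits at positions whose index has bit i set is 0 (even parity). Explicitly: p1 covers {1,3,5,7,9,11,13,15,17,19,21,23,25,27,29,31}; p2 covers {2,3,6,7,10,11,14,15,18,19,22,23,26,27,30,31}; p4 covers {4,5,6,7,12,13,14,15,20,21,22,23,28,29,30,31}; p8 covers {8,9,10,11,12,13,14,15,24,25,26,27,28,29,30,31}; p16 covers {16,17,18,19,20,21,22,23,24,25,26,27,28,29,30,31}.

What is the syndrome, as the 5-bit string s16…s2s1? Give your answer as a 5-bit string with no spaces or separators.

00000

s1 (pos 1,3,5,7,9,11,13,15,17,19,21,23,25,27,29,31): 0⊕0⊕0⊕1⊕0⊕1⊕0⊕1⊕0⊕1⊕1⊕0⊕0⊕0⊕1⊕0 = 0
s2 (pos 2,3,6,7,10,11,14,15,18,19,22,23,26,27,30,31): 1⊕0⊕0⊕1⊕0⊕1⊕0⊕1⊕0⊕1⊕1⊕0⊕0⊕0⊕0⊕0 = 0
s4 (pos 4,5,6,7,12,13,14,15,20,21,22,23,28,29,30,31): 0⊕0⊕0⊕1⊕1⊕0⊕0⊕1⊕1⊕1⊕1⊕0⊕1⊕1⊕0⊕0 = 0
s8 (pos 8,9,10,11,12,13,14,15,24,25,26,27,28,29,30,31): 0⊕0⊕0⊕1⊕1⊕0⊕0⊕1⊕1⊕0⊕0⊕0⊕1⊕1⊕0⊕0 = 0
s16 (pos 16,17,18,19,20,21,22,23,24,25,26,27,28,29,30,31): 1⊕0⊕0⊕1⊕1⊕1⊕1⊕0⊕1⊕0⊕0⊕0⊕1⊕1⊕0⊕0 = 0
Syndrome s16…s1 = 00000 → no error.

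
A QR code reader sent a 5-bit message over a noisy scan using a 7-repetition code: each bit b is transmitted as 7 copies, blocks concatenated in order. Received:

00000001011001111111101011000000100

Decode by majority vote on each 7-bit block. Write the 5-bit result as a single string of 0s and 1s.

Block 1 (0000000): 0 ones → 0
Block 2 (1011001): 4 ones → 1
Block 3 (1111111): 7 ones → 1
Block 4 (0101100): 3 ones → 0
Block 5 (0000100): 1 one → 0

01100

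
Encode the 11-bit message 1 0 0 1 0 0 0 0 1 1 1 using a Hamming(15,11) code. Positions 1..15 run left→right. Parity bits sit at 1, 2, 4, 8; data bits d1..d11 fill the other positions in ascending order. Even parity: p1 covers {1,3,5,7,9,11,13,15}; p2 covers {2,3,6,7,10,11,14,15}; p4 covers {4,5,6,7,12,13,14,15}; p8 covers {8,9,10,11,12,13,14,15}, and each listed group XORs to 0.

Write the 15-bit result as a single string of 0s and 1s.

001000110000111

Place data at non-parity positions: p1 p2 1 p4 0 0 1 p8 0 0 0 0 1 1 1
p1 (pos 1,3,5,7,9,11,13,15): XOR of data positions = 1⊕0⊕1⊕0⊕0⊕1⊕1 = 0
p2 (pos 2,3,6,7,10,11,14,15): XOR of data positions = 1⊕0⊕1⊕0⊕0⊕1⊕1 = 0
p4 (pos 4,5,6,7,12,13,14,15): XOR of data positions = 0⊕0⊕1⊕0⊕1⊕1⊕1 = 0
p8 (pos 8,9,10,11,12,13,14,15): XOR of data positions = 0⊕0⊕0⊕0⊕1⊕1⊕1 = 1
Codeword: 001000110000111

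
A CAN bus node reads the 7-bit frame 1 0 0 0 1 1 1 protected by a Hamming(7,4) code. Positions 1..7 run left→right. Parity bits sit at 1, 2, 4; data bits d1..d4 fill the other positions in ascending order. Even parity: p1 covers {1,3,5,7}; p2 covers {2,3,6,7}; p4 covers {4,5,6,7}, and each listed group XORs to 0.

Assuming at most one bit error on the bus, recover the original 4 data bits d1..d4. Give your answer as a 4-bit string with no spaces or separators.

s1 (pos 1,3,5,7): 1⊕0⊕1⊕1 = 1
s2 (pos 2,3,6,7): 0⊕0⊕1⊕1 = 0
s4 (pos 4,5,6,7): 0⊕1⊕1⊕1 = 1
Syndrome s4…s1 = 101 → error at position 5.
Flip position 5: 1000111 → 1000011
Read data bits from positions 3,5,6,7: 0011

0011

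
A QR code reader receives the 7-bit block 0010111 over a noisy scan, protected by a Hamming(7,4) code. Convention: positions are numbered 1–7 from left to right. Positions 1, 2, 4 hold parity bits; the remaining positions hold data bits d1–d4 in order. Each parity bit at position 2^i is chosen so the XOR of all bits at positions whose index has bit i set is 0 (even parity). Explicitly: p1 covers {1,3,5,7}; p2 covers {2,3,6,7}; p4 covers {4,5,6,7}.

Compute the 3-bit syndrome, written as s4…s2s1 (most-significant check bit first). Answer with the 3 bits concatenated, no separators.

s1 (pos 1,3,5,7): 0⊕1⊕1⊕1 = 1
s2 (pos 2,3,6,7): 0⊕1⊕1⊕1 = 1
s4 (pos 4,5,6,7): 0⊕1⊕1⊕1 = 1
Syndrome s4…s1 = 111 → error at position 7.

111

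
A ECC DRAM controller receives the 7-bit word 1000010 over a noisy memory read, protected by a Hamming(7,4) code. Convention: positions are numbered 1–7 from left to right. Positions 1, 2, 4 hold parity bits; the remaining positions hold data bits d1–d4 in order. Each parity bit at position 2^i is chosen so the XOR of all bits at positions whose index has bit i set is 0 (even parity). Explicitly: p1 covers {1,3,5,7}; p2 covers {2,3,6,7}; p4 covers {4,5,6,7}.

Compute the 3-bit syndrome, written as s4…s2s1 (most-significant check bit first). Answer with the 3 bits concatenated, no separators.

s1 (pos 1,3,5,7): 1⊕0⊕0⊕0 = 1
s2 (pos 2,3,6,7): 0⊕0⊕1⊕0 = 1
s4 (pos 4,5,6,7): 0⊕0⊕1⊕0 = 1
Syndrome s4…s1 = 111 → error at position 7.

111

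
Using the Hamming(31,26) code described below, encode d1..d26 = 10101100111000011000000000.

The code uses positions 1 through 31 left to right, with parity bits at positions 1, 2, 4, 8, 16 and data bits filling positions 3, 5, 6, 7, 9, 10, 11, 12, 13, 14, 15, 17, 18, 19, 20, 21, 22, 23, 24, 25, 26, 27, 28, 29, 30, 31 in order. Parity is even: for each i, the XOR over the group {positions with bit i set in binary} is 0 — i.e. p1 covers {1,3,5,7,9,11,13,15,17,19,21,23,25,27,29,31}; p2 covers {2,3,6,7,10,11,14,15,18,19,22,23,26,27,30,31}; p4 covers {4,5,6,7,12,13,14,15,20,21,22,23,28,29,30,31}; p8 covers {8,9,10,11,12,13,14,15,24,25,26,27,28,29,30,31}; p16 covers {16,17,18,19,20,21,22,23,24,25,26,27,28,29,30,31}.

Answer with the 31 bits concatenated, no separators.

1010010111001110000011000000000

Place data at non-parity positions: p1 p2 1 p4 0 1 0 p8 1 1 0 0 1 1 1 p16 0 0 0 0 1 1 0 0 0 0 0 0 0 0 0
p1 (pos 1,3,5,7,9,11,13,15,17,19,21,23,25,27,29,31): XOR of data positions = 1⊕0⊕0⊕1⊕0⊕1⊕1⊕0⊕0⊕1⊕0⊕0⊕0⊕0⊕0 = 1
p2 (pos 2,3,6,7,10,11,14,15,18,19,22,23,26,27,30,31): XOR of data positions = 1⊕1⊕0⊕1⊕0⊕1⊕1⊕0⊕0⊕1⊕0⊕0⊕0⊕0⊕0 = 0
p4 (pos 4,5,6,7,12,13,14,15,20,21,22,23,28,29,30,31): XOR of data positions = 0⊕1⊕0⊕0⊕1⊕1⊕1⊕0⊕1⊕1⊕0⊕0⊕0⊕0⊕0 = 0
p8 (pos 8,9,10,11,12,13,14,15,24,25,26,27,28,29,30,31): XOR of data positions = 1⊕1⊕0⊕0⊕1⊕1⊕1⊕0⊕0⊕0⊕0⊕0⊕0⊕0⊕0 = 1
p16 (pos 16,17,18,19,20,21,22,23,24,25,26,27,28,29,30,31): XOR of data positions = 0⊕0⊕0⊕0⊕1⊕1⊕0⊕0⊕0⊕0⊕0⊕0⊕0⊕0⊕0 = 0
Codeword: 1010010111001110000011000000000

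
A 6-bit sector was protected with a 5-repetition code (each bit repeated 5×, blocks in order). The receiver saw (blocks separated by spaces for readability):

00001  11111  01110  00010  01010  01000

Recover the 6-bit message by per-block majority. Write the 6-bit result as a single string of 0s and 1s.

011000

Block 1 (00001): 1 one → 0
Block 2 (11111): 5 ones → 1
Block 3 (01110): 3 ones → 1
Block 4 (00010): 1 one → 0
Block 5 (01010): 2 ones → 0
Block 6 (01000): 1 one → 0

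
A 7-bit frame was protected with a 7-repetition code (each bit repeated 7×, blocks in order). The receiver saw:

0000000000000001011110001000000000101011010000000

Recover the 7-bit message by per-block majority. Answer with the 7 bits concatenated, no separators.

Block 1 (0000000): 0 ones → 0
Block 2 (0000000): 0 ones → 0
Block 3 (0101111): 5 ones → 1
Block 4 (0001000): 1 one → 0
Block 5 (0000001): 1 one → 0
Block 6 (0101101): 4 ones → 1
Block 7 (0000000): 0 ones → 0

0010010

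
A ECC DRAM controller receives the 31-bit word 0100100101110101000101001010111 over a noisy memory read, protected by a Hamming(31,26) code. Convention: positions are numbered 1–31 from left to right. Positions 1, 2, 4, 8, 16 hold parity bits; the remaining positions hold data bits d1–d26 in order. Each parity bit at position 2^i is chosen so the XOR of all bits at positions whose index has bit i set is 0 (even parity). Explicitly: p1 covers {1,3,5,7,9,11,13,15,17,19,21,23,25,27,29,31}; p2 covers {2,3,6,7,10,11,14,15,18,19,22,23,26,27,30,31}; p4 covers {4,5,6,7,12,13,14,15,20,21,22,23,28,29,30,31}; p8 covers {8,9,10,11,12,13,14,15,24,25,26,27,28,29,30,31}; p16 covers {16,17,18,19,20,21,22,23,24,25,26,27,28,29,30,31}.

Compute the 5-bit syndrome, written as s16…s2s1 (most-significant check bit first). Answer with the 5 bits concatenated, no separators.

00000

s1 (pos 1,3,5,7,9,11,13,15,17,19,21,23,25,27,29,31): 0⊕0⊕1⊕0⊕0⊕1⊕0⊕0⊕0⊕0⊕0⊕0⊕1⊕1⊕1⊕1 = 0
s2 (pos 2,3,6,7,10,11,14,15,18,19,22,23,26,27,30,31): 1⊕0⊕0⊕0⊕1⊕1⊕1⊕0⊕0⊕0⊕1⊕0⊕0⊕1⊕1⊕1 = 0
s4 (pos 4,5,6,7,12,13,14,15,20,21,22,23,28,29,30,31): 0⊕1⊕0⊕0⊕1⊕0⊕1⊕0⊕1⊕0⊕1⊕0⊕0⊕1⊕1⊕1 = 0
s8 (pos 8,9,10,11,12,13,14,15,24,25,26,27,28,29,30,31): 1⊕0⊕1⊕1⊕1⊕0⊕1⊕0⊕0⊕1⊕0⊕1⊕0⊕1⊕1⊕1 = 0
s16 (pos 16,17,18,19,20,21,22,23,24,25,26,27,28,29,30,31): 1⊕0⊕0⊕0⊕1⊕0⊕1⊕0⊕0⊕1⊕0⊕1⊕0⊕1⊕1⊕1 = 0
Syndrome s16…s1 = 00000 → no error.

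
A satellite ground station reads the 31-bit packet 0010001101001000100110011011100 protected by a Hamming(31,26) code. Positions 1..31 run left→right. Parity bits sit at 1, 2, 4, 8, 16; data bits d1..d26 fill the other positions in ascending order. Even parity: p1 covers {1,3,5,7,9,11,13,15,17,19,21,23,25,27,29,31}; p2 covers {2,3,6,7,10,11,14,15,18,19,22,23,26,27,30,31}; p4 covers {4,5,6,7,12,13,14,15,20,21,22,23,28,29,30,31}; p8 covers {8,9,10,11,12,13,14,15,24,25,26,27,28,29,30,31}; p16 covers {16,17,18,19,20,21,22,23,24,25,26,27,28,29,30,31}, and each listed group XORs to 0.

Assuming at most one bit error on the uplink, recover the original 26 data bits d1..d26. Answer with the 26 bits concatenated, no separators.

10010100100100110011011100

s1 (pos 1,3,5,7,9,11,13,15,17,19,21,23,25,27,29,31): 0⊕1⊕0⊕1⊕0⊕0⊕1⊕0⊕1⊕0⊕1⊕0⊕1⊕1⊕1⊕0 = 0
s2 (pos 2,3,6,7,10,11,14,15,18,19,22,23,26,27,30,31): 0⊕1⊕0⊕1⊕1⊕0⊕0⊕0⊕0⊕0⊕0⊕0⊕0⊕1⊕0⊕0 = 0
s4 (pos 4,5,6,7,12,13,14,15,20,21,22,23,28,29,30,31): 0⊕0⊕0⊕1⊕0⊕1⊕0⊕0⊕1⊕1⊕0⊕0⊕1⊕1⊕0⊕0 = 0
s8 (pos 8,9,10,11,12,13,14,15,24,25,26,27,28,29,30,31): 1⊕0⊕1⊕0⊕0⊕1⊕0⊕0⊕1⊕1⊕0⊕1⊕1⊕1⊕0⊕0 = 0
s16 (pos 16,17,18,19,20,21,22,23,24,25,26,27,28,29,30,31): 0⊕1⊕0⊕0⊕1⊕1⊕0⊕0⊕1⊕1⊕0⊕1⊕1⊕1⊕0⊕0 = 0
Syndrome s16…s1 = 00000 → no error.
Read data bits from positions 3,5,6,7,9,10,11,12,13,14,15,17,18,19,20,21,22,23,24,25,26,27,28,29,30,31: 10010100100100110011011100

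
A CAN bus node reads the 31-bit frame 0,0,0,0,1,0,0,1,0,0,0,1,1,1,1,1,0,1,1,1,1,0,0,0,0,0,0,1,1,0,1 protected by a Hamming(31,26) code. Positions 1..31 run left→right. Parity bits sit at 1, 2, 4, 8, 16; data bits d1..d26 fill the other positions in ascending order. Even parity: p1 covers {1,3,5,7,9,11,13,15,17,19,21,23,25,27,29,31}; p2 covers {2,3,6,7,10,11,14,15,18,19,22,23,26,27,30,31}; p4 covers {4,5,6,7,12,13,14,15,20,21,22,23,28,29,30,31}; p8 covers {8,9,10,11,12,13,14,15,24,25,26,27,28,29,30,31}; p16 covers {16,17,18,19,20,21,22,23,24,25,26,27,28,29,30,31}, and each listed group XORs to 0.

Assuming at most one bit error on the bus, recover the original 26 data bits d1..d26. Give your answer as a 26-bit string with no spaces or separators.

11000001111011110000001101

s1 (pos 1,3,5,7,9,11,13,15,17,19,21,23,25,27,29,31): 0⊕0⊕1⊕0⊕0⊕0⊕1⊕1⊕0⊕1⊕1⊕0⊕0⊕0⊕1⊕1 = 1
s2 (pos 2,3,6,7,10,11,14,15,18,19,22,23,26,27,30,31): 0⊕0⊕0⊕0⊕0⊕0⊕1⊕1⊕1⊕1⊕0⊕0⊕0⊕0⊕0⊕1 = 1
s4 (pos 4,5,6,7,12,13,14,15,20,21,22,23,28,29,30,31): 0⊕1⊕0⊕0⊕1⊕1⊕1⊕1⊕1⊕1⊕0⊕0⊕1⊕1⊕0⊕1 = 0
s8 (pos 8,9,10,11,12,13,14,15,24,25,26,27,28,29,30,31): 1⊕0⊕0⊕0⊕1⊕1⊕1⊕1⊕0⊕0⊕0⊕0⊕1⊕1⊕0⊕1 = 0
s16 (pos 16,17,18,19,20,21,22,23,24,25,26,27,28,29,30,31): 1⊕0⊕1⊕1⊕1⊕1⊕0⊕0⊕0⊕0⊕0⊕0⊕1⊕1⊕0⊕1 = 0
Syndrome s16…s1 = 00011 → error at position 3.
Flip position 3: 0000100100011111011110000001101 → 0010100100011111011110000001101
Read data bits from positions 3,5,6,7,9,10,11,12,13,14,15,17,18,19,20,21,22,23,24,25,26,27,28,29,30,31: 11000001111011110000001101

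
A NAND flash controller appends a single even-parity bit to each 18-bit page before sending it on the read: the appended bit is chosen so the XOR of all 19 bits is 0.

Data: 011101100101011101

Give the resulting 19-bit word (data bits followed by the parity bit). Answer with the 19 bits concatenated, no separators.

0111011001010111011

XOR of the 18 data bits: 0⊕1⊕1⊕1⊕0⊕1⊕1⊕0⊕0⊕1⊕0⊕1⊕0⊕1⊕1⊕1⊕0⊕1 = 1
Parity bit = 1 (so all 19 bits XOR to 0).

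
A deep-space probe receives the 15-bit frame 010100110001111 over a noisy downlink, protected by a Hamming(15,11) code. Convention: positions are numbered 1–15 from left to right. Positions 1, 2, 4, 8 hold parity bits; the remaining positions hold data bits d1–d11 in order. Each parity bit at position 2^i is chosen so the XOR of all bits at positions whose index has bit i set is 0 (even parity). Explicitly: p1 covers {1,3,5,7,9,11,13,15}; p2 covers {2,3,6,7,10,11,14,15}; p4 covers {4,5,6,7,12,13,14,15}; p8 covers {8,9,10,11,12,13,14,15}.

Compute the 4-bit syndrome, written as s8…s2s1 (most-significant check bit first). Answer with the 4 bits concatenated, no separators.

1001

s1 (pos 1,3,5,7,9,11,13,15): 0⊕0⊕0⊕1⊕0⊕0⊕1⊕1 = 1
s2 (pos 2,3,6,7,10,11,14,15): 1⊕0⊕0⊕1⊕0⊕0⊕1⊕1 = 0
s4 (pos 4,5,6,7,12,13,14,15): 1⊕0⊕0⊕1⊕1⊕1⊕1⊕1 = 0
s8 (pos 8,9,10,11,12,13,14,15): 1⊕0⊕0⊕0⊕1⊕1⊕1⊕1 = 1
Syndrome s8…s1 = 1001 → error at position 9.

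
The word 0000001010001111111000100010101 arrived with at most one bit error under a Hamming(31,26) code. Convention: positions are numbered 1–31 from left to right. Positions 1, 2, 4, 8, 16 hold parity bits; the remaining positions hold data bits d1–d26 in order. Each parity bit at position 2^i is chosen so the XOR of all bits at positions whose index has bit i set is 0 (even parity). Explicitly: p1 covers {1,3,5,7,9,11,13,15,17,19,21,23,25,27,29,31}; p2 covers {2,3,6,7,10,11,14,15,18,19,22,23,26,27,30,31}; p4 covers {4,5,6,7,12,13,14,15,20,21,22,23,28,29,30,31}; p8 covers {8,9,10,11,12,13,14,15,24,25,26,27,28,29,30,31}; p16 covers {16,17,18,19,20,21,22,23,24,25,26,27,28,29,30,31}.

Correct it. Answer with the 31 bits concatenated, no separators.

s1 (pos 1,3,5,7,9,11,13,15,17,19,21,23,25,27,29,31): 0⊕0⊕0⊕1⊕1⊕0⊕1⊕1⊕1⊕1⊕0⊕1⊕0⊕1⊕1⊕1 = 0
s2 (pos 2,3,6,7,10,11,14,15,18,19,22,23,26,27,30,31): 0⊕0⊕0⊕1⊕0⊕0⊕1⊕1⊕1⊕1⊕0⊕1⊕0⊕1⊕0⊕1 = 0
s4 (pos 4,5,6,7,12,13,14,15,20,21,22,23,28,29,30,31): 0⊕0⊕0⊕1⊕0⊕1⊕1⊕1⊕0⊕0⊕0⊕1⊕0⊕1⊕0⊕1 = 1
s8 (pos 8,9,10,11,12,13,14,15,24,25,26,27,28,29,30,31): 0⊕1⊕0⊕0⊕0⊕1⊕1⊕1⊕0⊕0⊕0⊕1⊕0⊕1⊕0⊕1 = 1
s16 (pos 16,17,18,19,20,21,22,23,24,25,26,27,28,29,30,31): 1⊕1⊕1⊕1⊕0⊕0⊕0⊕1⊕0⊕0⊕0⊕1⊕0⊕1⊕0⊕1 = 0
Syndrome s16…s1 = 01100 → error at position 12.
Flip position 12: 0000001010001111111000100010101 → 0000001010011111111000100010101

0000001010011111111000100010101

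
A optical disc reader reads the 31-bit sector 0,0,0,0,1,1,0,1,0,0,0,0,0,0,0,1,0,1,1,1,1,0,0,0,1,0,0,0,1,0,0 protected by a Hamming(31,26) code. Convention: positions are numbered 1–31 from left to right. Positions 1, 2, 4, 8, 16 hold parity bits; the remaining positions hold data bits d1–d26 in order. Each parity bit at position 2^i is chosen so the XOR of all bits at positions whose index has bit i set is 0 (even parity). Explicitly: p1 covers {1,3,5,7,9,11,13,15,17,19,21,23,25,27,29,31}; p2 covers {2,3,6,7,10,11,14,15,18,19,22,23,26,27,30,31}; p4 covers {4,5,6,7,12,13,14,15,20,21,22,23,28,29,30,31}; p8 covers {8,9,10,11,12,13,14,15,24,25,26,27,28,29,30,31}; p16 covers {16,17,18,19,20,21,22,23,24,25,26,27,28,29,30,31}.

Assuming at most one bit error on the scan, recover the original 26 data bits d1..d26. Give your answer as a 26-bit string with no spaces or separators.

s1 (pos 1,3,5,7,9,11,13,15,17,19,21,23,25,27,29,31): 0⊕0⊕1⊕0⊕0⊕0⊕0⊕0⊕0⊕1⊕1⊕0⊕1⊕0⊕1⊕0 = 1
s2 (pos 2,3,6,7,10,11,14,15,18,19,22,23,26,27,30,31): 0⊕0⊕1⊕0⊕0⊕0⊕0⊕0⊕1⊕1⊕0⊕0⊕0⊕0⊕0⊕0 = 1
s4 (pos 4,5,6,7,12,13,14,15,20,21,22,23,28,29,30,31): 0⊕1⊕1⊕0⊕0⊕0⊕0⊕0⊕1⊕1⊕0⊕0⊕0⊕1⊕0⊕0 = 1
s8 (pos 8,9,10,11,12,13,14,15,24,25,26,27,28,29,30,31): 1⊕0⊕0⊕0⊕0⊕0⊕0⊕0⊕0⊕1⊕0⊕0⊕0⊕1⊕0⊕0 = 1
s16 (pos 16,17,18,19,20,21,22,23,24,25,26,27,28,29,30,31): 1⊕0⊕1⊕1⊕1⊕1⊕0⊕0⊕0⊕1⊕0⊕0⊕0⊕1⊕0⊕0 = 1
Syndrome s16…s1 = 11111 → error at position 31.
Flip position 31: 0000110100000001011110001000100 → 0000110100000001011110001000101
Read data bits from positions 3,5,6,7,9,10,11,12,13,14,15,17,18,19,20,21,22,23,24,25,26,27,28,29,30,31: 01100000000011110001000101

01100000000011110001000101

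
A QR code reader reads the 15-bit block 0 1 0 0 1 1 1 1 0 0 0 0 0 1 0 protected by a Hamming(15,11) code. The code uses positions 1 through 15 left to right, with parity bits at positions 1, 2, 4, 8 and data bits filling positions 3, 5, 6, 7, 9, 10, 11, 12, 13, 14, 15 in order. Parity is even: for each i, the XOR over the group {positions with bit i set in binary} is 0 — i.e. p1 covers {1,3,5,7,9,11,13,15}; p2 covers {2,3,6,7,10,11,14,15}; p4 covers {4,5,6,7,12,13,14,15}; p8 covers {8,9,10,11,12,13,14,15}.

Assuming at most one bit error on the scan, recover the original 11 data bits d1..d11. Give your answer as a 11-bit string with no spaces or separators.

s1 (pos 1,3,5,7,9,11,13,15): 0⊕0⊕1⊕1⊕0⊕0⊕0⊕0 = 0
s2 (pos 2,3,6,7,10,11,14,15): 1⊕0⊕1⊕1⊕0⊕0⊕1⊕0 = 0
s4 (pos 4,5,6,7,12,13,14,15): 0⊕1⊕1⊕1⊕0⊕0⊕1⊕0 = 0
s8 (pos 8,9,10,11,12,13,14,15): 1⊕0⊕0⊕0⊕0⊕0⊕1⊕0 = 0
Syndrome s8…s1 = 0000 → no error.
Read data bits from positions 3,5,6,7,9,10,11,12,13,14,15: 01110000010

01110000010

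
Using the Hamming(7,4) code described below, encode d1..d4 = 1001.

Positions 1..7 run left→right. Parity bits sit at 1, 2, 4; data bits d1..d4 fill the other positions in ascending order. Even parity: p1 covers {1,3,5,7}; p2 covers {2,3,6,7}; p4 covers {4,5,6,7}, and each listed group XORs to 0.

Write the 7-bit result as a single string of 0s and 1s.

0011001

Place data at non-parity positions: p1 p2 1 p4 0 0 1
p1 (pos 1,3,5,7): XOR of data positions = 1⊕0⊕1 = 0
p2 (pos 2,3,6,7): XOR of data positions = 1⊕0⊕1 = 0
p4 (pos 4,5,6,7): XOR of data positions = 0⊕0⊕1 = 1
Codeword: 0011001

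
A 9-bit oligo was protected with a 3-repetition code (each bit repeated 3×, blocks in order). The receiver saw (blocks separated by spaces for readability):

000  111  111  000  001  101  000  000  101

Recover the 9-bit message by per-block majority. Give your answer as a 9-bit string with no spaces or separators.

011001001

Block 1 (000): 0 ones → 0
Block 2 (111): 3 ones → 1
Block 3 (111): 3 ones → 1
Block 4 (000): 0 ones → 0
Block 5 (001): 1 one → 0
Block 6 (101): 2 ones → 1
Block 7 (000): 0 ones → 0
Block 8 (000): 0 ones → 0
Block 9 (101): 2 ones → 1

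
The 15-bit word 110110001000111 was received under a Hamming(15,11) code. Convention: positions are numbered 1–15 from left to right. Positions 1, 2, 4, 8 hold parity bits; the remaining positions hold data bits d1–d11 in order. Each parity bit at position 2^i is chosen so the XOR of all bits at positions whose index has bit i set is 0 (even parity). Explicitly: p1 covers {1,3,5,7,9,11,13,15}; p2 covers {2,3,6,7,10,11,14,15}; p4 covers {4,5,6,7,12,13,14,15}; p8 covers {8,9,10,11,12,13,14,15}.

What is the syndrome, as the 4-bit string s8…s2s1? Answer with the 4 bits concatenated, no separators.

0111

s1 (pos 1,3,5,7,9,11,13,15): 1⊕0⊕1⊕0⊕1⊕0⊕1⊕1 = 1
s2 (pos 2,3,6,7,10,11,14,15): 1⊕0⊕0⊕0⊕0⊕0⊕1⊕1 = 1
s4 (pos 4,5,6,7,12,13,14,15): 1⊕1⊕0⊕0⊕0⊕1⊕1⊕1 = 1
s8 (pos 8,9,10,11,12,13,14,15): 0⊕1⊕0⊕0⊕0⊕1⊕1⊕1 = 0
Syndrome s8…s1 = 0111 → error at position 7.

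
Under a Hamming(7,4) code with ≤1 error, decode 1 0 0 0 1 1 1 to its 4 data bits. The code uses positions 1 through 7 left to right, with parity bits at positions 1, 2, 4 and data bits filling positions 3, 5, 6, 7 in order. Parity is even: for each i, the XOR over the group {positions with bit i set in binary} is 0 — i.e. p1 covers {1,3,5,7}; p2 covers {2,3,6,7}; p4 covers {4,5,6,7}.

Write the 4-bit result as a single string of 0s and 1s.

s1 (pos 1,3,5,7): 1⊕0⊕1⊕1 = 1
s2 (pos 2,3,6,7): 0⊕0⊕1⊕1 = 0
s4 (pos 4,5,6,7): 0⊕1⊕1⊕1 = 1
Syndrome s4…s1 = 101 → error at position 5.
Flip position 5: 1000111 → 1000011
Read data bits from positions 3,5,6,7: 0011

0011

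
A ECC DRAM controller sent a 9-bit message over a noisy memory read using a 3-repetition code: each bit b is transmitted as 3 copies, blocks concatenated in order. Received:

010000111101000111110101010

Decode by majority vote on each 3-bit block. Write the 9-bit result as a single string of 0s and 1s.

001101110

Block 1 (010): 1 one → 0
Block 2 (000): 0 ones → 0
Block 3 (111): 3 ones → 1
Block 4 (101): 2 ones → 1
Block 5 (000): 0 ones → 0
Block 6 (111): 3 ones → 1
Block 7 (110): 2 ones → 1
Block 8 (101): 2 ones → 1
Block 9 (010): 1 one → 0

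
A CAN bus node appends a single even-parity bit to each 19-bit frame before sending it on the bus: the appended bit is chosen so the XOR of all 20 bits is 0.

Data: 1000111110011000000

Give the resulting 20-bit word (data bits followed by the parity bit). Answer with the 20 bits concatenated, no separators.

10001111100110000000

XOR of the 19 data bits: 1⊕0⊕0⊕0⊕1⊕1⊕1⊕1⊕1⊕0⊕0⊕1⊕1⊕0⊕0⊕0⊕0⊕0⊕0 = 0
Parity bit = 0 (so all 20 bits XOR to 0).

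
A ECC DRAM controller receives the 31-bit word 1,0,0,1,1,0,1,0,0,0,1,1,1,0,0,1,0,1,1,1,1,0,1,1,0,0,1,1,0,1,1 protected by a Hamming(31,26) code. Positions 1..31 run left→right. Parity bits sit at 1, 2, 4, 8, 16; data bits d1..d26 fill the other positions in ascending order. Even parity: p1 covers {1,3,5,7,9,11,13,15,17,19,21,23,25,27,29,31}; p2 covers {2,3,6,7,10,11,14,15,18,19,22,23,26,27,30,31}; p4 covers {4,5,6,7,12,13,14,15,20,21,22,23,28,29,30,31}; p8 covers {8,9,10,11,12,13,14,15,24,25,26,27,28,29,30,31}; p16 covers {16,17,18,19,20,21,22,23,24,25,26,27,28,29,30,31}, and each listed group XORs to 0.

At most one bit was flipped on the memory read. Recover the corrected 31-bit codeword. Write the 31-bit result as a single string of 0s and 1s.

s1 (pos 1,3,5,7,9,11,13,15,17,19,21,23,25,27,29,31): 1⊕0⊕1⊕1⊕0⊕1⊕1⊕0⊕0⊕1⊕1⊕1⊕0⊕1⊕0⊕1 = 0
s2 (pos 2,3,6,7,10,11,14,15,18,19,22,23,26,27,30,31): 0⊕0⊕0⊕1⊕0⊕1⊕0⊕0⊕1⊕1⊕0⊕1⊕0⊕1⊕1⊕1 = 0
s4 (pos 4,5,6,7,12,13,14,15,20,21,22,23,28,29,30,31): 1⊕1⊕0⊕1⊕1⊕1⊕0⊕0⊕1⊕1⊕0⊕1⊕1⊕0⊕1⊕1 = 1
s8 (pos 8,9,10,11,12,13,14,15,24,25,26,27,28,29,30,31): 0⊕0⊕0⊕1⊕1⊕1⊕0⊕0⊕1⊕0⊕0⊕1⊕1⊕0⊕1⊕1 = 0
s16 (pos 16,17,18,19,20,21,22,23,24,25,26,27,28,29,30,31): 1⊕0⊕1⊕1⊕1⊕1⊕0⊕1⊕1⊕0⊕0⊕1⊕1⊕0⊕1⊕1 = 1
Syndrome s16…s1 = 10100 → error at position 20.
Flip position 20: 1001101000111001011110110011011 → 1001101000111001011010110011011

1001101000111001011010110011011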